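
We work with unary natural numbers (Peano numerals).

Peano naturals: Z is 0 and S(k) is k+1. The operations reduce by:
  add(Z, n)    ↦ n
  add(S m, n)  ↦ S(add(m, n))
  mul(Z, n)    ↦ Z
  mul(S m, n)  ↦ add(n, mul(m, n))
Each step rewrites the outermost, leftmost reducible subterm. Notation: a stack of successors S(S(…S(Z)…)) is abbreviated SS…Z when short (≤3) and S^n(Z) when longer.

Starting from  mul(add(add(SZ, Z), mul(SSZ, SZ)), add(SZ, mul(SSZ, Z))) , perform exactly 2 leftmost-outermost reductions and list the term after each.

Answer: after 2 steps: mul(S(add(add(Z, Z), mul(SSZ, SZ))), add(SZ, mul(SSZ, Z)))

Working:
  start: mul(add(add(SZ, Z), mul(SSZ, SZ)), add(SZ, mul(SSZ, Z)))
  →1  mul(add(S(add(Z, Z)), mul(SSZ, SZ)), add(SZ, mul(SSZ, Z)))
  →2  mul(S(add(add(Z, Z), mul(SSZ, SZ))), add(SZ, mul(SSZ, Z)))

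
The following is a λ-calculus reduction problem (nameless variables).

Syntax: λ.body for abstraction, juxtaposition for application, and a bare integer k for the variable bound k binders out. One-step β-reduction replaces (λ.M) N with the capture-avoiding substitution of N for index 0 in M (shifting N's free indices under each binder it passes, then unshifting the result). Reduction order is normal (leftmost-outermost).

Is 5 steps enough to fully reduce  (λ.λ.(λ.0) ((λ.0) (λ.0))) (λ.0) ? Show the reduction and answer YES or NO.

  start: (λ.λ.(λ.0) ((λ.0) (λ.0))) (λ.0)
  step 1: λ.(λ.0) ((λ.0) (λ.0))
  step 2: λ.(λ.0) (λ.0)
  step 3: λ.λ.0

Answer: YES — reaches normal form λ.λ.0 in 3 ≤ 5 steps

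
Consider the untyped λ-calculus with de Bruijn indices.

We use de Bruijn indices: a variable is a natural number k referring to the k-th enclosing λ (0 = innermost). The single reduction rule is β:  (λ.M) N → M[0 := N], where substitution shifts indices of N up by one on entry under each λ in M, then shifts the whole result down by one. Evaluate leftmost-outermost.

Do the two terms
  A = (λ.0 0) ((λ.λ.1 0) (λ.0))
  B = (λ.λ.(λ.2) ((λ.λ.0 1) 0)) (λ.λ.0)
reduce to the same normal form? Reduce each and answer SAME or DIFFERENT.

Term A:
  start: (λ.0 0) ((λ.λ.1 0) (λ.0))
  step 1: (λ.λ.1 0) (λ.0) ((λ.λ.1 0) (λ.0))
  step 2: (λ.(λ.0) 0) ((λ.λ.1 0) (λ.0))
  step 3: (λ.0) ((λ.λ.1 0) (λ.0))
  step 4: (λ.λ.1 0) (λ.0)
  step 5: λ.(λ.0) 0
  step 6: λ.0

Term B:
  start: (λ.λ.(λ.2) ((λ.λ.0 1) 0)) (λ.λ.0)
  step 1: λ.(λ.λ.λ.0) ((λ.λ.0 1) 0)
  step 2: λ.λ.λ.0

Answer: DIFFERENT — A ⇓ λ.0, B ⇓ λ.λ.λ.0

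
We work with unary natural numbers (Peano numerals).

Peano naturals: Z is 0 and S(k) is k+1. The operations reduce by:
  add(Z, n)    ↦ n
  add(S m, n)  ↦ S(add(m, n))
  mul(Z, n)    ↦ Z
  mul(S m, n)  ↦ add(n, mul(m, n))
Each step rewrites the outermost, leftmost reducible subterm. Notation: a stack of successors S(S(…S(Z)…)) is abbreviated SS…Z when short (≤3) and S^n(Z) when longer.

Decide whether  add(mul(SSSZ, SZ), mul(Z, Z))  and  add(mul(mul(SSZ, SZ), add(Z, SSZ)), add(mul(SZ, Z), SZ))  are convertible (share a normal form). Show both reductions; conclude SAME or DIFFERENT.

Term A:
  start: add(mul(SSSZ, SZ), mul(Z, Z))
  →1  add(add(SZ, mul(SSZ, SZ)), mul(Z, Z))
  →2  add(S(add(Z, mul(SSZ, SZ))), mul(Z, Z))
  →3  S(add(add(Z, mul(SSZ, SZ)), mul(Z, Z)))
  →4  S(add(mul(SSZ, SZ), mul(Z, Z)))
  →5  S(add(add(SZ, mul(SZ, SZ)), mul(Z, Z)))
  →6  S(add(S(add(Z, mul(SZ, SZ))), mul(Z, Z)))
  →7  S(S(add(add(Z, mul(SZ, SZ)), mul(Z, Z))))
  →8  S(S(add(mul(SZ, SZ), mul(Z, Z))))
  →9  S(S(add(add(SZ, mul(Z, SZ)), mul(Z, Z))))
  →10  S(S(add(S(add(Z, mul(Z, SZ))), mul(Z, Z))))
  →11  S(S(S(add(add(Z, mul(Z, SZ)), mul(Z, Z)))))
  →12  S(S(S(add(mul(Z, SZ), mul(Z, Z)))))
  →13  S(S(S(add(Z, mul(Z, Z)))))
  →14  S(S(S(mul(Z, Z))))
  →15  SSSZ

Term B:
  start: add(mul(mul(SSZ, SZ), add(Z, SSZ)), add(mul(SZ, Z), SZ))
  →1  add(mul(add(SZ, mul(SZ, SZ)), add(Z, SSZ)), add(mul(SZ, Z), SZ))
  →2  add(mul(S(add(Z, mul(SZ, SZ))), add(Z, SSZ)), add(mul(SZ, Z), SZ))
  →3  add(add(add(Z, SSZ), mul(add(Z, mul(SZ, SZ)), add(Z, SSZ))), add(mul(SZ, Z), SZ))
  →4  add(add(SSZ, mul(add(Z, mul(SZ, SZ)), add(Z, SSZ))), add(mul(SZ, Z), SZ))
  →5  add(S(add(SZ, mul(add(Z, mul(SZ, SZ)), add(Z, SSZ)))), add(mul(SZ, Z), SZ))
  →6  S(add(add(SZ, mul(add(Z, mul(SZ, SZ)), add(Z, SSZ))), add(mul(SZ, Z), SZ)))
  →7  S(add(S(add(Z, mul(add(Z, mul(SZ, SZ)), add(Z, SSZ)))), add(mul(SZ, Z), SZ)))
  →8  S(S(add(add(Z, mul(add(Z, mul(SZ, SZ)), add(Z, SSZ))), add(mul(SZ, Z), SZ))))
  →9  S(S(add(mul(add(Z, mul(SZ, SZ)), add(Z, SSZ)), add(mul(SZ, Z), SZ))))
  →10  S(S(add(mul(mul(SZ, SZ), add(Z, SSZ)), add(mul(SZ, Z), SZ))))
  →11  S(S(add(mul(add(SZ, mul(Z, SZ)), add(Z, SSZ)), add(mul(SZ, Z), SZ))))
  →12  S(S(add(mul(S(add(Z, mul(Z, SZ))), add(Z, SSZ)), add(mul(SZ, Z), SZ))))
  →13  S(S(add(add(add(Z, SSZ), mul(add(Z, mul(Z, SZ)), add(Z, SSZ))), add(mul(SZ, Z), SZ))))
  →14  S(S(add(add(SSZ, mul(add(Z, mul(Z, SZ)), add(Z, SSZ))), add(mul(SZ, Z), SZ))))
  →15  S(S(add(S(add(SZ, mul(add(Z, mul(Z, SZ)), add(Z, SSZ)))), add(mul(SZ, Z), SZ))))
  →16  S(S(S(add(add(SZ, mul(add(Z, mul(Z, SZ)), add(Z, SSZ))), add(mul(SZ, Z), SZ)))))
  →17  S(S(S(add(S(add(Z, mul(add(Z, mul(Z, SZ)), add(Z, SSZ)))), add(mul(SZ, Z), SZ)))))
  →18  S(S(S(S(add(add(Z, mul(add(Z, mul(Z, SZ)), add(Z, SSZ))), add(mul(SZ, Z), SZ))))))
  →19  S(S(S(S(add(mul(add(Z, mul(Z, SZ)), add(Z, SSZ)), add(mul(SZ, Z), SZ))))))
  →20  S(S(S(S(add(mul(mul(Z, SZ), add(Z, SSZ)), add(mul(SZ, Z), SZ))))))
  →21  S(S(S(S(add(mul(Z, add(Z, SSZ)), add(mul(SZ, Z), SZ))))))
  →22  S(S(S(S(add(Z, add(mul(SZ, Z), SZ))))))
  →23  S(S(S(S(add(mul(SZ, Z), SZ)))))
  →24  S(S(S(S(add(add(Z, mul(Z, Z)), SZ)))))
  →25  S(S(S(S(add(mul(Z, Z), SZ)))))
  →26  S(S(S(S(add(Z, SZ)))))
  →27  S^5(Z)

Answer: DIFFERENT — A ⇓ SSSZ, B ⇓ S^5(Z)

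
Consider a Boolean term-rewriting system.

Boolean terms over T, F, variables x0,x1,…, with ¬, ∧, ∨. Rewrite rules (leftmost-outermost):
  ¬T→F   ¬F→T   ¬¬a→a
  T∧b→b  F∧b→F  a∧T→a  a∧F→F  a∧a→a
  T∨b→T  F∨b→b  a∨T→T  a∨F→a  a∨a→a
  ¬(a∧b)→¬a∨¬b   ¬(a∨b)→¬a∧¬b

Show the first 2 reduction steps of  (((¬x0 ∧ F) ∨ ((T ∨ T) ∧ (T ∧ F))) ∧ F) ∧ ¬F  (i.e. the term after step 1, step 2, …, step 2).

Answer: after 2 steps: F

Reduction:
  start: (((¬x0 ∧ F) ∨ ((T ∨ T) ∧ (T ∧ F))) ∧ F) ∧ ¬F
  →1  F ∧ ¬F
  →2  F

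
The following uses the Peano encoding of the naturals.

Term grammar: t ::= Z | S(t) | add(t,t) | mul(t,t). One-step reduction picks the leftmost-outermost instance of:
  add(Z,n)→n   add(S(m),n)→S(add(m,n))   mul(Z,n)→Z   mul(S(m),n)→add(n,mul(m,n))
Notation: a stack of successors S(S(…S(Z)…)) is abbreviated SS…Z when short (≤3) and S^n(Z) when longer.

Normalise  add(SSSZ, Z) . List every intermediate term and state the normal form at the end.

Answer: normal form = SSSZ  (in 4 steps)

Reduction:
  start: add(SSSZ, Z)
  step 1: S(add(SSZ, Z))
  step 2: S(S(add(SZ, Z)))
  step 3: S(S(S(add(Z, Z))))
  step 4: SSSZ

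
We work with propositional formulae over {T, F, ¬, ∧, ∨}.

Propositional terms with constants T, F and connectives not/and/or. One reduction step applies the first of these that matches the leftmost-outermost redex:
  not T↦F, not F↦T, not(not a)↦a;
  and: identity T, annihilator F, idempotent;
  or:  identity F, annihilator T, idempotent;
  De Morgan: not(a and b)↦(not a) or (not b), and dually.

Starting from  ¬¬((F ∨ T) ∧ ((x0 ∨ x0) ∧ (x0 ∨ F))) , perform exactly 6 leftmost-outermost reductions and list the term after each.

Answer: after 6 steps: x0

Derivation:
  start: ¬¬((F ∨ T) ∧ ((x0 ∨ x0) ∧ (x0 ∨ F)))
  [1] (F ∨ T) ∧ ((x0 ∨ x0) ∧ (x0 ∨ F))
  [2] T ∧ ((x0 ∨ x0) ∧ (x0 ∨ F))
  [3] (x0 ∨ x0) ∧ (x0 ∨ F)
  [4] x0 ∧ (x0 ∨ F)
  [5] x0 ∧ x0
  [6] x0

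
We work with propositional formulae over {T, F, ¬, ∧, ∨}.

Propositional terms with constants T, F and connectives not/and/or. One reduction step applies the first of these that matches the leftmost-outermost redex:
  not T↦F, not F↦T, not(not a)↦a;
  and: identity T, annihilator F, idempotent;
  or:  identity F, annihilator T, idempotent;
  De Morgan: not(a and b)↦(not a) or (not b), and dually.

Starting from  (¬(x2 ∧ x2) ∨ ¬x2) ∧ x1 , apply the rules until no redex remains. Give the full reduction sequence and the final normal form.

  start: (¬(x2 ∧ x2) ∨ ¬x2) ∧ x1
  step 1: ((¬x2 ∨ ¬x2) ∨ ¬x2) ∧ x1
  step 2: (¬x2 ∨ ¬x2) ∧ x1
  step 3: ¬x2 ∧ x1

Answer: normal form = ¬x2 ∧ x1  (in 3 steps)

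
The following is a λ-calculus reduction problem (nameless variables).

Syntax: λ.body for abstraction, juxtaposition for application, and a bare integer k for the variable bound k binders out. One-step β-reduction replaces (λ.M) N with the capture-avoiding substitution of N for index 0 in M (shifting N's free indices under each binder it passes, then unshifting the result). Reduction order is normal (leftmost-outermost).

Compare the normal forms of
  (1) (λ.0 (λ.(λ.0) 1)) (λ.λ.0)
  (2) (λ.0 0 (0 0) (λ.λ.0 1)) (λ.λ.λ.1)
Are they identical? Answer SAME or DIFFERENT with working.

Answer: DIFFERENT — A ⇓ λ.0, B ⇓ λ.λ.1

Working:
Term A:
  start: (λ.0 (λ.(λ.0) 1)) (λ.λ.0)
  step 1: (λ.λ.0) (λ.(λ.0) (λ.λ.0))
  step 2: λ.0

Term B:
  start: (λ.0 0 (0 0) (λ.λ.0 1)) (λ.λ.λ.1)
  step 1: (λ.λ.λ.1) (λ.λ.λ.1) ((λ.λ.λ.1) (λ.λ.λ.1)) (λ.λ.0 1)
  step 2: (λ.λ.1) ((λ.λ.λ.1) (λ.λ.λ.1)) (λ.λ.0 1)
  step 3: (λ.(λ.λ.λ.1) (λ.λ.λ.1)) (λ.λ.0 1)
  step 4: (λ.λ.λ.1) (λ.λ.λ.1)
  step 5: λ.λ.1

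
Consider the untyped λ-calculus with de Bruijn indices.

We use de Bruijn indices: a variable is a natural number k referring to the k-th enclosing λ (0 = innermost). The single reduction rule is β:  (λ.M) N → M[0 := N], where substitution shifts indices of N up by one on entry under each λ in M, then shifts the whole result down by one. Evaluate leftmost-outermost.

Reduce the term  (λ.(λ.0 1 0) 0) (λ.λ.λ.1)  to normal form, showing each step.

Answer: normal form = λ.λ.λ.λ.1  (in 4 steps)

Derivation:
  start: (λ.(λ.0 1 0) 0) (λ.λ.λ.1)
  [1] (λ.0 (λ.λ.λ.1) 0) (λ.λ.λ.1)
  [2] (λ.λ.λ.1) (λ.λ.λ.1) (λ.λ.λ.1)
  [3] (λ.λ.1) (λ.λ.λ.1)
  [4] λ.λ.λ.λ.1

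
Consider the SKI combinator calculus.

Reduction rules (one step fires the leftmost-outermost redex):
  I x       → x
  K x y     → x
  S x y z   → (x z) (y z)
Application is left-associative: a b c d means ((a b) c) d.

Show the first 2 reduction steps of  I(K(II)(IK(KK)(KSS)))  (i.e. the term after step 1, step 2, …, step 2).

Answer: after 2 steps: II

Working:
  start: I(K(II)(IK(KK)(KSS)))
  [1] K(II)(IK(KK)(KSS))
  [2] II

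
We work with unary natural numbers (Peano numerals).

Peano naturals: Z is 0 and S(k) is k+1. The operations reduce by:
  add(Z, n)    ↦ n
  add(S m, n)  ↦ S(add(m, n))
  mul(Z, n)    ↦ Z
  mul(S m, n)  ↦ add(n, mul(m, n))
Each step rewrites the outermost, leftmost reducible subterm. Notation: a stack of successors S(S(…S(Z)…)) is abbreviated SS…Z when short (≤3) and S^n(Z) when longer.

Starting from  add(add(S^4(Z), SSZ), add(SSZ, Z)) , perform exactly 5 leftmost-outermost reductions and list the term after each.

Answer: after 5 steps: S(S(add(S(add(SZ, SSZ)), add(SSZ, Z))))

Working:
  start: add(add(S^4(Z), SSZ), add(SSZ, Z))
  [1] add(S(add(SSSZ, SSZ)), add(SSZ, Z))
  [2] S(add(add(SSSZ, SSZ), add(SSZ, Z)))
  [3] S(add(S(add(SSZ, SSZ)), add(SSZ, Z)))
  [4] S(S(add(add(SSZ, SSZ), add(SSZ, Z))))
  [5] S(S(add(S(add(SZ, SSZ)), add(SSZ, Z))))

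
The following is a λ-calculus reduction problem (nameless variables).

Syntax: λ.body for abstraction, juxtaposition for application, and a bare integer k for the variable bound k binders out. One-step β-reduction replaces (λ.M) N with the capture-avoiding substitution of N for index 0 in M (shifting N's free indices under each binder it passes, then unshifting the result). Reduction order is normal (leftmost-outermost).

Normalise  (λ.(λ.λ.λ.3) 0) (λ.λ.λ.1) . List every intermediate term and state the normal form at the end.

Answer: normal form = λ.λ.λ.λ.λ.1  (in 2 steps)

Working:
  start: (λ.(λ.λ.λ.3) 0) (λ.λ.λ.1)
  [1] (λ.λ.λ.λ.λ.λ.1) (λ.λ.λ.1)
  [2] λ.λ.λ.λ.λ.1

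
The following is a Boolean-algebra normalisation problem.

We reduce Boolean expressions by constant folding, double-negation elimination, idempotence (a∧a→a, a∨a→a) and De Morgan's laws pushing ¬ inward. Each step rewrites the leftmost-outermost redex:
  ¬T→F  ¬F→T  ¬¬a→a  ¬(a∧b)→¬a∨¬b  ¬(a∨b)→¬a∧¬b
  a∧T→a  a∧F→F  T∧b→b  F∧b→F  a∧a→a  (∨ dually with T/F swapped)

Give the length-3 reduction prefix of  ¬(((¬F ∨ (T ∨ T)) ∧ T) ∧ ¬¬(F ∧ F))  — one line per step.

  start: ¬(((¬F ∨ (T ∨ T)) ∧ T) ∧ ¬¬(F ∧ F))
  [1] ¬((¬F ∨ (T ∨ T)) ∧ T) ∨ ¬¬¬(F ∧ F)
  [2] (¬(¬F ∨ (T ∨ T)) ∨ ¬T) ∨ ¬¬¬(F ∧ F)
  [3] ((¬¬F ∧ ¬(T ∨ T)) ∨ ¬T) ∨ ¬¬¬(F ∧ F)

Answer: after 3 steps: ((¬¬F ∧ ¬(T ∨ T)) ∨ ¬T) ∨ ¬¬¬(F ∧ F)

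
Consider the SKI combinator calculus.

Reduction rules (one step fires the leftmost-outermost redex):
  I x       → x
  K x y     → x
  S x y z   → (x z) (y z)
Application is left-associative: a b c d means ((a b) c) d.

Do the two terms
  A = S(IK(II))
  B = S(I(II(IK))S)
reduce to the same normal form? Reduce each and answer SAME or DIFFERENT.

Answer: DIFFERENT — A ⇓ S(KI), B ⇓ S(KS)

Derivation:
Term A:
  start: S(IK(II))
  →1  S(K(II))
  →2  S(KI)

Term B:
  start: S(I(II(IK))S)
  →1  S(II(IK)S)
  →2  S(I(IK)S)
  →3  S(IKS)
  →4  S(KS)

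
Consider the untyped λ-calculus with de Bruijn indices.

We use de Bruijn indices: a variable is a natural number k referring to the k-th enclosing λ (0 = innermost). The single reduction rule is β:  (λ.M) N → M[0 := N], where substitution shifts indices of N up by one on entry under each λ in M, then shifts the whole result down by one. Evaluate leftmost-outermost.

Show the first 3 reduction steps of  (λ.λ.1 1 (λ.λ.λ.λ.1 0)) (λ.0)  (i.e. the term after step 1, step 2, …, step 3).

Answer: after 3 steps: λ.λ.λ.λ.λ.1 0

Derivation:
  start: (λ.λ.1 1 (λ.λ.λ.λ.1 0)) (λ.0)
  [1] λ.(λ.0) (λ.0) (λ.λ.λ.λ.1 0)
  [2] λ.(λ.0) (λ.λ.λ.λ.1 0)
  [3] λ.λ.λ.λ.λ.1 0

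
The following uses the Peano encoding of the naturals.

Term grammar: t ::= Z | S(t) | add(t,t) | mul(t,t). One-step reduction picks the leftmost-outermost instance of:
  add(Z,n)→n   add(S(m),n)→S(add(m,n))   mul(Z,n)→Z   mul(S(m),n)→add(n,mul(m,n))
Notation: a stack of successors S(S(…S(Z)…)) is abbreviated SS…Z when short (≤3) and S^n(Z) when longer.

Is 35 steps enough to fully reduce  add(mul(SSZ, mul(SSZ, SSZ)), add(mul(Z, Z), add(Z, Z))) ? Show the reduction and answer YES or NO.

Answer: NO — after 35 steps the term is S(S(S(S(S(S(S(S(add(add(add(Z, mul(Z, SSZ)), mul(Z, mul(SSZ, SSZ))), add(mul(Z, Z), add(Z, Z))))))))))), not yet normal

Reduction:
  start: add(mul(SSZ, mul(SSZ, SSZ)), add(mul(Z, Z), add(Z, Z)))
  step 1: add(add(mul(SSZ, SSZ), mul(SZ, mul(SSZ, SSZ))), add(mul(Z, Z), add(Z, Z)))
  step 2: add(add(add(SSZ, mul(SZ, SSZ)), mul(SZ, mul(SSZ, SSZ))), add(mul(Z, Z), add(Z, Z)))
  step 3: add(add(S(add(SZ, mul(SZ, SSZ))), mul(SZ, mul(SSZ, SSZ))), add(mul(Z, Z), add(Z, Z)))
  step 4: add(S(add(add(SZ, mul(SZ, SSZ)), mul(SZ, mul(SSZ, SSZ)))), add(mul(Z, Z), add(Z, Z)))
  step 5: S(add(add(add(SZ, mul(SZ, SSZ)), mul(SZ, mul(SSZ, SSZ))), add(mul(Z, Z), add(Z, Z))))
  step 6: S(add(add(S(add(Z, mul(SZ, SSZ))), mul(SZ, mul(SSZ, SSZ))), add(mul(Z, Z), add(Z, Z))))
  step 7: S(add(S(add(add(Z, mul(SZ, SSZ)), mul(SZ, mul(SSZ, SSZ)))), add(mul(Z, Z), add(Z, Z))))
  step 8: S(S(add(add(add(Z, mul(SZ, SSZ)), mul(SZ, mul(SSZ, SSZ))), add(mul(Z, Z), add(Z, Z)))))
  step 9: S(S(add(add(mul(SZ, SSZ), mul(SZ, mul(SSZ, SSZ))), add(mul(Z, Z), add(Z, Z)))))
  step 10: S(S(add(add(add(SSZ, mul(Z, SSZ)), mul(SZ, mul(SSZ, SSZ))), add(mul(Z, Z), add(Z, Z)))))
  step 11: S(S(add(add(S(add(SZ, mul(Z, SSZ))), mul(SZ, mul(SSZ, SSZ))), add(mul(Z, Z), add(Z, Z)))))
  step 12: S(S(add(S(add(add(SZ, mul(Z, SSZ)), mul(SZ, mul(SSZ, SSZ)))), add(mul(Z, Z), add(Z, Z)))))
  step 13: S(S(S(add(add(add(SZ, mul(Z, SSZ)), mul(SZ, mul(SSZ, SSZ))), add(mul(Z, Z), add(Z, Z))))))
  step 14: S(S(S(add(add(S(add(Z, mul(Z, SSZ))), mul(SZ, mul(SSZ, SSZ))), add(mul(Z, Z), add(Z, Z))))))
  step 15: S(S(S(add(S(add(add(Z, mul(Z, SSZ)), mul(SZ, mul(SSZ, SSZ)))), add(mul(Z, Z), add(Z, Z))))))
  step 16: S(S(S(S(add(add(add(Z, mul(Z, SSZ)), mul(SZ, mul(SSZ, SSZ))), add(mul(Z, Z), add(Z, Z)))))))
  step 17: S(S(S(S(add(add(mul(Z, SSZ), mul(SZ, mul(SSZ, SSZ))), add(mul(Z, Z), add(Z, Z)))))))
  step 18: S(S(S(S(add(add(Z, mul(SZ, mul(SSZ, SSZ))), add(mul(Z, Z), add(Z, Z)))))))
  step 19: S(S(S(S(add(mul(SZ, mul(SSZ, SSZ)), add(mul(Z, Z), add(Z, Z)))))))
  step 20: S(S(S(S(add(add(mul(SSZ, SSZ), mul(Z, mul(SSZ, SSZ))), add(mul(Z, Z), add(Z, Z)))))))
  step 21: S(S(S(S(add(add(add(SSZ, mul(SZ, SSZ)), mul(Z, mul(SSZ, SSZ))), add(mul(Z, Z), add(Z, Z)))))))
  step 22: S(S(S(S(add(add(S(add(SZ, mul(SZ, SSZ))), mul(Z, mul(SSZ, SSZ))), add(mul(Z, Z), add(Z, Z)))))))
  step 23: S(S(S(S(add(S(add(add(SZ, mul(SZ, SSZ)), mul(Z, mul(SSZ, SSZ)))), add(mul(Z, Z), add(Z, Z)))))))
  step 24: S(S(S(S(S(add(add(add(SZ, mul(SZ, SSZ)), mul(Z, mul(SSZ, SSZ))), add(mul(Z, Z), add(Z, Z))))))))
  step 25: S(S(S(S(S(add(add(S(add(Z, mul(SZ, SSZ))), mul(Z, mul(SSZ, SSZ))), add(mul(Z, Z), add(Z, Z))))))))
  step 26: S(S(S(S(S(add(S(add(add(Z, mul(SZ, SSZ)), mul(Z, mul(SSZ, SSZ)))), add(mul(Z, Z), add(Z, Z))))))))
  step 27: S(S(S(S(S(S(add(add(add(Z, mul(SZ, SSZ)), mul(Z, mul(SSZ, SSZ))), add(mul(Z, Z), add(Z, Z)))))))))
  step 28: S(S(S(S(S(S(add(add(mul(SZ, SSZ), mul(Z, mul(SSZ, SSZ))), add(mul(Z, Z), add(Z, Z)))))))))
  step 29: S(S(S(S(S(S(add(add(add(SSZ, mul(Z, SSZ)), mul(Z, mul(SSZ, SSZ))), add(mul(Z, Z), add(Z, Z)))))))))
  step 30: S(S(S(S(S(S(add(add(S(add(SZ, mul(Z, SSZ))), mul(Z, mul(SSZ, SSZ))), add(mul(Z, Z), add(Z, Z)))))))))
  step 31: S(S(S(S(S(S(add(S(add(add(SZ, mul(Z, SSZ)), mul(Z, mul(SSZ, SSZ)))), add(mul(Z, Z), add(Z, Z)))))))))
  step 32: S(S(S(S(S(S(S(add(add(add(SZ, mul(Z, SSZ)), mul(Z, mul(SSZ, SSZ))), add(mul(Z, Z), add(Z, Z))))))))))
  step 33: S(S(S(S(S(S(S(add(add(S(add(Z, mul(Z, SSZ))), mul(Z, mul(SSZ, SSZ))), add(mul(Z, Z), add(Z, Z))))))))))
  step 34: S(S(S(S(S(S(S(add(S(add(add(Z, mul(Z, SSZ)), mul(Z, mul(SSZ, SSZ)))), add(mul(Z, Z), add(Z, Z))))))))))
  step 35: S(S(S(S(S(S(S(S(add(add(add(Z, mul(Z, SSZ)), mul(Z, mul(SSZ, SSZ))), add(mul(Z, Z), add(Z, Z)))))))))))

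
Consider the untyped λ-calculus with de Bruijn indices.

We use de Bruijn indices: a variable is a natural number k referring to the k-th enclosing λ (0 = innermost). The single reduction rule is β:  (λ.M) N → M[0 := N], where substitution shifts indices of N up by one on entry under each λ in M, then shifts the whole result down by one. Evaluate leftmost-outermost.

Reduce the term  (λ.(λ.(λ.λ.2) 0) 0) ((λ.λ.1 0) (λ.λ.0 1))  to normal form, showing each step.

  start: (λ.(λ.(λ.λ.2) 0) 0) ((λ.λ.1 0) (λ.λ.0 1))
  [1] (λ.(λ.λ.2) 0) ((λ.λ.1 0) (λ.λ.0 1))
  [2] (λ.λ.(λ.λ.1 0) (λ.λ.0 1)) ((λ.λ.1 0) (λ.λ.0 1))
  [3] λ.(λ.λ.1 0) (λ.λ.0 1)
  [4] λ.λ.(λ.λ.0 1) 0
  [5] λ.λ.λ.0 1

Answer: normal form = λ.λ.λ.0 1  (in 5 steps)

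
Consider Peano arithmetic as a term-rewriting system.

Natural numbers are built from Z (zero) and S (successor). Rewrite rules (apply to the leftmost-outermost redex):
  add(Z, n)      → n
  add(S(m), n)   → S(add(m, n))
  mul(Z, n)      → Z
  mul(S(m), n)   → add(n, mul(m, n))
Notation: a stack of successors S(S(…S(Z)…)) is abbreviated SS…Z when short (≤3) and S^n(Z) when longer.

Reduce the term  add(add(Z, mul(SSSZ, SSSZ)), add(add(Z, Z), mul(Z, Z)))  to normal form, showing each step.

Answer: normal form = S^9(Z)  (in 30 steps)

Derivation:
  start: add(add(Z, mul(SSSZ, SSSZ)), add(add(Z, Z), mul(Z, Z)))
  →1  add(mul(SSSZ, SSSZ), add(add(Z, Z), mul(Z, Z)))
  →2  add(add(SSSZ, mul(SSZ, SSSZ)), add(add(Z, Z), mul(Z, Z)))
  →3  add(S(add(SSZ, mul(SSZ, SSSZ))), add(add(Z, Z), mul(Z, Z)))
  →4  S(add(add(SSZ, mul(SSZ, SSSZ)), add(add(Z, Z), mul(Z, Z))))
  →5  S(add(S(add(SZ, mul(SSZ, SSSZ))), add(add(Z, Z), mul(Z, Z))))
  →6  S(S(add(add(SZ, mul(SSZ, SSSZ)), add(add(Z, Z), mul(Z, Z)))))
  →7  S(S(add(S(add(Z, mul(SSZ, SSSZ))), add(add(Z, Z), mul(Z, Z)))))
  →8  S(S(S(add(add(Z, mul(SSZ, SSSZ)), add(add(Z, Z), mul(Z, Z))))))
  →9  S(S(S(add(mul(SSZ, SSSZ), add(add(Z, Z), mul(Z, Z))))))
  →10  S(S(S(add(add(SSSZ, mul(SZ, SSSZ)), add(add(Z, Z), mul(Z, Z))))))
  →11  S(S(S(add(S(add(SSZ, mul(SZ, SSSZ))), add(add(Z, Z), mul(Z, Z))))))
  →12  S(S(S(S(add(add(SSZ, mul(SZ, SSSZ)), add(add(Z, Z), mul(Z, Z)))))))
  →13  S(S(S(S(add(S(add(SZ, mul(SZ, SSSZ))), add(add(Z, Z), mul(Z, Z)))))))
  →14  S(S(S(S(S(add(add(SZ, mul(SZ, SSSZ)), add(add(Z, Z), mul(Z, Z))))))))
  →15  S(S(S(S(S(add(S(add(Z, mul(SZ, SSSZ))), add(add(Z, Z), mul(Z, Z))))))))
  →16  S(S(S(S(S(S(add(add(Z, mul(SZ, SSSZ)), add(add(Z, Z), mul(Z, Z)))))))))
  →17  S(S(S(S(S(S(add(mul(SZ, SSSZ), add(add(Z, Z), mul(Z, Z)))))))))
  →18  S(S(S(S(S(S(add(add(SSSZ, mul(Z, SSSZ)), add(add(Z, Z), mul(Z, Z)))))))))
  →19  S(S(S(S(S(S(add(S(add(SSZ, mul(Z, SSSZ))), add(add(Z, Z), mul(Z, Z)))))))))
  →20  S(S(S(S(S(S(S(add(add(SSZ, mul(Z, SSSZ)), add(add(Z, Z), mul(Z, Z))))))))))
  →21  S(S(S(S(S(S(S(add(S(add(SZ, mul(Z, SSSZ))), add(add(Z, Z), mul(Z, Z))))))))))
  →22  S(S(S(S(S(S(S(S(add(add(SZ, mul(Z, SSSZ)), add(add(Z, Z), mul(Z, Z)))))))))))
  →23  S(S(S(S(S(S(S(S(add(S(add(Z, mul(Z, SSSZ))), add(add(Z, Z), mul(Z, Z)))))))))))
  →24  S(S(S(S(S(S(S(S(S(add(add(Z, mul(Z, SSSZ)), add(add(Z, Z), mul(Z, Z))))))))))))
  →25  S(S(S(S(S(S(S(S(S(add(mul(Z, SSSZ), add(add(Z, Z), mul(Z, Z))))))))))))
  →26  S(S(S(S(S(S(S(S(S(add(Z, add(add(Z, Z), mul(Z, Z))))))))))))
  →27  S(S(S(S(S(S(S(S(S(add(add(Z, Z), mul(Z, Z)))))))))))
  →28  S(S(S(S(S(S(S(S(S(add(Z, mul(Z, Z)))))))))))
  →29  S(S(S(S(S(S(S(S(S(mul(Z, Z))))))))))
  →30  S^9(Z)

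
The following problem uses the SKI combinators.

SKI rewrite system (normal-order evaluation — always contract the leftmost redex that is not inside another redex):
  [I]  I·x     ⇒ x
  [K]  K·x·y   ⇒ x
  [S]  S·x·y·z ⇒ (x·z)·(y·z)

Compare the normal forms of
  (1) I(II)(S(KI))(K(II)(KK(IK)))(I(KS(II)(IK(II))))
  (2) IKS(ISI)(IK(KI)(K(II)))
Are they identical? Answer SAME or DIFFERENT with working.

Term A:
  start: I(II)(S(KI))(K(II)(KK(IK)))(I(KS(II)(IK(II))))
  →1  II(S(KI))(K(II)(KK(IK)))(I(KS(II)(IK(II))))
  →2  I(S(KI))(K(II)(KK(IK)))(I(KS(II)(IK(II))))
  →3  S(KI)(K(II)(KK(IK)))(I(KS(II)(IK(II))))
  →4  KI(I(KS(II)(IK(II))))(K(II)(KK(IK))(I(KS(II)(IK(II)))))
  →5  I(K(II)(KK(IK))(I(KS(II)(IK(II)))))
  →6  K(II)(KK(IK))(I(KS(II)(IK(II))))
  →7  II(I(KS(II)(IK(II))))
  →8  I(I(KS(II)(IK(II))))
  →9  I(KS(II)(IK(II)))
  →10  KS(II)(IK(II))
  →11  S(IK(II))
  →12  S(K(II))
  →13  S(KI)

Term B:
  start: IKS(ISI)(IK(KI)(K(II)))
  →1  KS(ISI)(IK(KI)(K(II)))
  →2  S(IK(KI)(K(II)))
  →3  S(K(KI)(K(II)))
  →4  S(KI)

Answer: SAME — A ⇓ S(KI), B ⇓ S(KI)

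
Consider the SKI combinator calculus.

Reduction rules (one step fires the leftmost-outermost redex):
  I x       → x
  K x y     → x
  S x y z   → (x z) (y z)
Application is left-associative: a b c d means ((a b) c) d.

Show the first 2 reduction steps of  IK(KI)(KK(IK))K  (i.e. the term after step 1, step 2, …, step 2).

  start: IK(KI)(KK(IK))K
  →1  K(KI)(KK(IK))K
  →2  KIK

Answer: after 2 steps: KIK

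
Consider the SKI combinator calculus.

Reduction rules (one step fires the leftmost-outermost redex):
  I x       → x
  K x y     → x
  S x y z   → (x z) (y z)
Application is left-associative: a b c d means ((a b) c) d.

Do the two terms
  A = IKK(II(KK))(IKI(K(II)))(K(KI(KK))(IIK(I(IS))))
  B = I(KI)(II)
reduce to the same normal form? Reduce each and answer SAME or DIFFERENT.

Answer: SAME — A ⇓ I, B ⇓ I

Reduction:
Term A:
  start: IKK(II(KK))(IKI(K(II)))(K(KI(KK))(IIK(I(IS))))
  step 1: KK(II(KK))(IKI(K(II)))(K(KI(KK))(IIK(I(IS))))
  step 2: K(IKI(K(II)))(K(KI(KK))(IIK(I(IS))))
  step 3: IKI(K(II))
  step 4: KI(K(II))
  step 5: I

Term B:
  start: I(KI)(II)
  step 1: KI(II)
  step 2: I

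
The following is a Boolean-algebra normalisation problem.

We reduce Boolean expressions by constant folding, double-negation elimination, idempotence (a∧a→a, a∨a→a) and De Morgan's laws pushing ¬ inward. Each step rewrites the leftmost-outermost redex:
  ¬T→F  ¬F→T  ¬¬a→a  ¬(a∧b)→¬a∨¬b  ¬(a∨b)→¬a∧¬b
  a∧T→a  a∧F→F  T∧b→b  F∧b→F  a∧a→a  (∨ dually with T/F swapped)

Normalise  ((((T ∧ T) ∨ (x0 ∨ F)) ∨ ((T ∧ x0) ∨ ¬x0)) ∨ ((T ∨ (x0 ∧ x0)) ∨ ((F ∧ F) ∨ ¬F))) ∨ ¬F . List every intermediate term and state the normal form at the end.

Answer: normal form = T  (in 5 steps)

Reduction:
  start: ((((T ∧ T) ∨ (x0 ∨ F)) ∨ ((T ∧ x0) ∨ ¬x0)) ∨ ((T ∨ (x0 ∧ x0)) ∨ ((F ∧ F) ∨ ¬F))) ∨ ¬F
  →1  (((T ∨ (x0 ∨ F)) ∨ ((T ∧ x0) ∨ ¬x0)) ∨ ((T ∨ (x0 ∧ x0)) ∨ ((F ∧ F) ∨ ¬F))) ∨ ¬F
  →2  ((T ∨ ((T ∧ x0) ∨ ¬x0)) ∨ ((T ∨ (x0 ∧ x0)) ∨ ((F ∧ F) ∨ ¬F))) ∨ ¬F
  →3  (T ∨ ((T ∨ (x0 ∧ x0)) ∨ ((F ∧ F) ∨ ¬F))) ∨ ¬F
  →4  T ∨ ¬F
  →5  T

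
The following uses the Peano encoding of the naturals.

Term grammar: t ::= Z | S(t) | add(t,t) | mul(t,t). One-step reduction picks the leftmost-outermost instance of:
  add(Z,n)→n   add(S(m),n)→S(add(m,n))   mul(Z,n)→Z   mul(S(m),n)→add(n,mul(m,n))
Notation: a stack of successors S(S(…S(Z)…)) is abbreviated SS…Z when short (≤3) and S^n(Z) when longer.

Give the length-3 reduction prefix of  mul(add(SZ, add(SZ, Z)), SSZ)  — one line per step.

Answer: after 3 steps: S(add(SZ, mul(add(Z, add(SZ, Z)), SSZ)))

Working:
  start: mul(add(SZ, add(SZ, Z)), SSZ)
  →1  mul(S(add(Z, add(SZ, Z))), SSZ)
  →2  add(SSZ, mul(add(Z, add(SZ, Z)), SSZ))
  →3  S(add(SZ, mul(add(Z, add(SZ, Z)), SSZ)))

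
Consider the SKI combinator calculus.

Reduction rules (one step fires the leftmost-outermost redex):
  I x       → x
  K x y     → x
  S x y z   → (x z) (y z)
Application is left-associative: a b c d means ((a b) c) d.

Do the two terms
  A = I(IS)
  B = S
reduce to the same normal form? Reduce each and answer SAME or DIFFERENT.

Answer: SAME — A ⇓ S, B ⇓ S

Reduction:
Term A:
  start: I(IS)
  step 1: IS
  step 2: S

Term B:
  start: S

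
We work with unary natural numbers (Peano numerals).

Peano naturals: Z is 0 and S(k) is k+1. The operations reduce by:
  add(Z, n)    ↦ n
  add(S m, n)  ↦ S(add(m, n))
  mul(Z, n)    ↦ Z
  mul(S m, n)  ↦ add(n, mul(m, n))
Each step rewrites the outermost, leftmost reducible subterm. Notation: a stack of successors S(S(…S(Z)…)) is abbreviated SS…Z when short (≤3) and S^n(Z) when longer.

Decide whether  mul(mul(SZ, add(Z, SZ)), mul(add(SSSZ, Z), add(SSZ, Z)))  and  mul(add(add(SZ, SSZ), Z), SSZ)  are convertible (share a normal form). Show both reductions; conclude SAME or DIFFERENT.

Term A:
  start: mul(mul(SZ, add(Z, SZ)), mul(add(SSSZ, Z), add(SSZ, Z)))
  [1] mul(add(add(Z, SZ), mul(Z, add(Z, SZ))), mul(add(SSSZ, Z), add(SSZ, Z)))
  [2] mul(add(SZ, mul(Z, add(Z, SZ))), mul(add(SSSZ, Z), add(SSZ, Z)))
  [3] mul(S(add(Z, mul(Z, add(Z, SZ)))), mul(add(SSSZ, Z), add(SSZ, Z)))
  [4] add(mul(add(SSSZ, Z), add(SSZ, Z)), mul(add(Z, mul(Z, add(Z, SZ))), mul(add(SSSZ, Z), add(SSZ, Z))))
  [5] add(mul(S(add(SSZ, Z)), add(SSZ, Z)), mul(add(Z, mul(Z, add(Z, SZ))), mul(add(SSSZ, Z), add(SSZ, Z))))
  [6] add(add(add(SSZ, Z), mul(add(SSZ, Z), add(SSZ, Z))), mul(add(Z, mul(Z, add(Z, SZ))), mul(add(SSSZ, Z), add(SSZ, Z))))
  [7] add(add(S(add(SZ, Z)), mul(add(SSZ, Z), add(SSZ, Z))), mul(add(Z, mul(Z, add(Z, SZ))), mul(add(SSSZ, Z), add(SSZ, Z))))
  [8] add(S(add(add(SZ, Z), mul(add(SSZ, Z), add(SSZ, Z)))), mul(add(Z, mul(Z, add(Z, SZ))), mul(add(SSSZ, Z), add(SSZ, Z))))
  [9] S(add(add(add(SZ, Z), mul(add(SSZ, Z), add(SSZ, Z))), mul(add(Z, mul(Z, add(Z, SZ))), mul(add(SSSZ, Z), add(SSZ, Z)))))
  [10] S(add(add(S(add(Z, Z)), mul(add(SSZ, Z), add(SSZ, Z))), mul(add(Z, mul(Z, add(Z, SZ))), mul(add(SSSZ, Z), add(SSZ, Z)))))
  [11] S(add(S(add(add(Z, Z), mul(add(SSZ, Z), add(SSZ, Z)))), mul(add(Z, mul(Z, add(Z, SZ))), mul(add(SSSZ, Z), add(SSZ, Z)))))
  [12] S(S(add(add(add(Z, Z), mul(add(SSZ, Z), add(SSZ, Z))), mul(add(Z, mul(Z, add(Z, SZ))), mul(add(SSSZ, Z), add(SSZ, Z))))))
  [13] S(S(add(add(Z, mul(add(SSZ, Z), add(SSZ, Z))), mul(add(Z, mul(Z, add(Z, SZ))), mul(add(SSSZ, Z), add(SSZ, Z))))))
  [14] S(S(add(mul(add(SSZ, Z), add(SSZ, Z)), mul(add(Z, mul(Z, add(Z, SZ))), mul(add(SSSZ, Z), add(SSZ, Z))))))
  [15] S(S(add(mul(S(add(SZ, Z)), add(SSZ, Z)), mul(add(Z, mul(Z, add(Z, SZ))), mul(add(SSSZ, Z), add(SSZ, Z))))))
  [16] S(S(add(add(add(SSZ, Z), mul(add(SZ, Z), add(SSZ, Z))), mul(add(Z, mul(Z, add(Z, SZ))), mul(add(SSSZ, Z), add(SSZ, Z))))))
  [17] S(S(add(add(S(add(SZ, Z)), mul(add(SZ, Z), add(SSZ, Z))), mul(add(Z, mul(Z, add(Z, SZ))), mul(add(SSSZ, Z), add(SSZ, Z))))))
  [18] S(S(add(S(add(add(SZ, Z), mul(add(SZ, Z), add(SSZ, Z)))), mul(add(Z, mul(Z, add(Z, SZ))), mul(add(SSSZ, Z), add(SSZ, Z))))))
  [19] S(S(S(add(add(add(SZ, Z), mul(add(SZ, Z), add(SSZ, Z))), mul(add(Z, mul(Z, add(Z, SZ))), mul(add(SSSZ, Z), add(SSZ, Z)))))))
  [20] S(S(S(add(add(S(add(Z, Z)), mul(add(SZ, Z), add(SSZ, Z))), mul(add(Z, mul(Z, add(Z, SZ))), mul(add(SSSZ, Z), add(SSZ, Z)))))))
  [21] S(S(S(add(S(add(add(Z, Z), mul(add(SZ, Z), add(SSZ, Z)))), mul(add(Z, mul(Z, add(Z, SZ))), mul(add(SSSZ, Z), add(SSZ, Z)))))))
  [22] S(S(S(S(add(add(add(Z, Z), mul(add(SZ, Z), add(SSZ, Z))), mul(add(Z, mul(Z, add(Z, SZ))), mul(add(SSSZ, Z), add(SSZ, Z))))))))
  [23] S(S(S(S(add(add(Z, mul(add(SZ, Z), add(SSZ, Z))), mul(add(Z, mul(Z, add(Z, SZ))), mul(add(SSSZ, Z), add(SSZ, Z))))))))
  [24] S(S(S(S(add(mul(add(SZ, Z), add(SSZ, Z)), mul(add(Z, mul(Z, add(Z, SZ))), mul(add(SSSZ, Z), add(SSZ, Z))))))))
  [25] S(S(S(S(add(mul(S(add(Z, Z)), add(SSZ, Z)), mul(add(Z, mul(Z, add(Z, SZ))), mul(add(SSSZ, Z), add(SSZ, Z))))))))
  [26] S(S(S(S(add(add(add(SSZ, Z), mul(add(Z, Z), add(SSZ, Z))), mul(add(Z, mul(Z, add(Z, SZ))), mul(add(SSSZ, Z), add(SSZ, Z))))))))
  [27] S(S(S(S(add(add(S(add(SZ, Z)), mul(add(Z, Z), add(SSZ, Z))), mul(add(Z, mul(Z, add(Z, SZ))), mul(add(SSSZ, Z), add(SSZ, Z))))))))
  [28] S(S(S(S(add(S(add(add(SZ, Z), mul(add(Z, Z), add(SSZ, Z)))), mul(add(Z, mul(Z, add(Z, SZ))), mul(add(SSSZ, Z), add(SSZ, Z))))))))
  [29] S(S(S(S(S(add(add(add(SZ, Z), mul(add(Z, Z), add(SSZ, Z))), mul(add(Z, mul(Z, add(Z, SZ))), mul(add(SSSZ, Z), add(SSZ, Z)))))))))
  [30] S(S(S(S(S(add(add(S(add(Z, Z)), mul(add(Z, Z), add(SSZ, Z))), mul(add(Z, mul(Z, add(Z, SZ))), mul(add(SSSZ, Z), add(SSZ, Z)))))))))
  [31] S(S(S(S(S(add(S(add(add(Z, Z), mul(add(Z, Z), add(SSZ, Z)))), mul(add(Z, mul(Z, add(Z, SZ))), mul(add(SSSZ, Z), add(SSZ, Z)))))))))
  [32] S(S(S(S(S(S(add(add(add(Z, Z), mul(add(Z, Z), add(SSZ, Z))), mul(add(Z, mul(Z, add(Z, SZ))), mul(add(SSSZ, Z), add(SSZ, Z))))))))))
  [33] S(S(S(S(S(S(add(add(Z, mul(add(Z, Z), add(SSZ, Z))), mul(add(Z, mul(Z, add(Z, SZ))), mul(add(SSSZ, Z), add(SSZ, Z))))))))))
  [34] S(S(S(S(S(S(add(mul(add(Z, Z), add(SSZ, Z)), mul(add(Z, mul(Z, add(Z, SZ))), mul(add(SSSZ, Z), add(SSZ, Z))))))))))
  [35] S(S(S(S(S(S(add(mul(Z, add(SSZ, Z)), mul(add(Z, mul(Z, add(Z, SZ))), mul(add(SSSZ, Z), add(SSZ, Z))))))))))
  [36] S(S(S(S(S(S(add(Z, mul(add(Z, mul(Z, add(Z, SZ))), mul(add(SSSZ, Z), add(SSZ, Z))))))))))
  [37] S(S(S(S(S(S(mul(add(Z, mul(Z, add(Z, SZ))), mul(add(SSSZ, Z), add(SSZ, Z)))))))))
  [38] S(S(S(S(S(S(mul(mul(Z, add(Z, SZ)), mul(add(SSSZ, Z), add(SSZ, Z)))))))))
  [39] S(S(S(S(S(S(mul(Z, mul(add(SSSZ, Z), add(SSZ, Z)))))))))
  [40] S^6(Z)

Term B:
  start: mul(add(add(SZ, SSZ), Z), SSZ)
  [1] mul(add(S(add(Z, SSZ)), Z), SSZ)
  [2] mul(S(add(add(Z, SSZ), Z)), SSZ)
  [3] add(SSZ, mul(add(add(Z, SSZ), Z), SSZ))
  [4] S(add(SZ, mul(add(add(Z, SSZ), Z), SSZ)))
  [5] S(S(add(Z, mul(add(add(Z, SSZ), Z), SSZ))))
  [6] S(S(mul(add(add(Z, SSZ), Z), SSZ)))
  [7] S(S(mul(add(SSZ, Z), SSZ)))
  [8] S(S(mul(S(add(SZ, Z)), SSZ)))
  [9] S(S(add(SSZ, mul(add(SZ, Z), SSZ))))
  [10] S(S(S(add(SZ, mul(add(SZ, Z), SSZ)))))
  [11] S(S(S(S(add(Z, mul(add(SZ, Z), SSZ))))))
  [12] S(S(S(S(mul(add(SZ, Z), SSZ)))))
  [13] S(S(S(S(mul(S(add(Z, Z)), SSZ)))))
  [14] S(S(S(S(add(SSZ, mul(add(Z, Z), SSZ))))))
  [15] S(S(S(S(S(add(SZ, mul(add(Z, Z), SSZ)))))))
  [16] S(S(S(S(S(S(add(Z, mul(add(Z, Z), SSZ))))))))
  [17] S(S(S(S(S(S(mul(add(Z, Z), SSZ)))))))
  [18] S(S(S(S(S(S(mul(Z, SSZ)))))))
  [19] S^6(Z)

Answer: SAME — A ⇓ S^6(Z), B ⇓ S^6(Z)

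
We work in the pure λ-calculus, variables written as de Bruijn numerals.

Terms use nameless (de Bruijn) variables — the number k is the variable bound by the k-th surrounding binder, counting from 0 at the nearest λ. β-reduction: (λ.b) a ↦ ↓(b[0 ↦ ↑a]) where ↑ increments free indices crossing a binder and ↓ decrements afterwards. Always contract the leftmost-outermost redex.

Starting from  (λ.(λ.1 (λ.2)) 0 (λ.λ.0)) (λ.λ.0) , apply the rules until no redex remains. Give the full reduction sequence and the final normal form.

Answer: normal form = λ.λ.0  (in 4 steps)

Reduction:
  start: (λ.(λ.1 (λ.2)) 0 (λ.λ.0)) (λ.λ.0)
  step 1: (λ.(λ.λ.0) (λ.λ.λ.0)) (λ.λ.0) (λ.λ.0)
  step 2: (λ.λ.0) (λ.λ.λ.0) (λ.λ.0)
  step 3: (λ.0) (λ.λ.0)
  step 4: λ.λ.0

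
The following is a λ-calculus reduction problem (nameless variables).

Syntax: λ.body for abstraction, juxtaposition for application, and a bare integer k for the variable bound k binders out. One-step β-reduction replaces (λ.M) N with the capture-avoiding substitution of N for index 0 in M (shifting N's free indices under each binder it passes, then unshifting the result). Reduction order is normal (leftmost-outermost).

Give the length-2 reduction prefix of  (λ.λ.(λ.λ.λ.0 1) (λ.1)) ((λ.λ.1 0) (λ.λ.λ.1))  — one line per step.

Answer: after 2 steps: λ.λ.λ.0 1

Derivation:
  start: (λ.λ.(λ.λ.λ.0 1) (λ.1)) ((λ.λ.1 0) (λ.λ.λ.1))
  →1  λ.(λ.λ.λ.0 1) (λ.1)
  →2  λ.λ.λ.0 1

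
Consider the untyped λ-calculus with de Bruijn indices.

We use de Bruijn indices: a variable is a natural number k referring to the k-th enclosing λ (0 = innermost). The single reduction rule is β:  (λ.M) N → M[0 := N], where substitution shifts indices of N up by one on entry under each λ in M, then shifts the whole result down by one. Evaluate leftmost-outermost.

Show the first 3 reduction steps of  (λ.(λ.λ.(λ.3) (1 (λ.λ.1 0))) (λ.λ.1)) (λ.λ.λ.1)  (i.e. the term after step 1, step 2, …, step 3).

Answer: after 3 steps: λ.λ.λ.λ.1

Derivation:
  start: (λ.(λ.λ.(λ.3) (1 (λ.λ.1 0))) (λ.λ.1)) (λ.λ.λ.1)
  [1] (λ.λ.(λ.λ.λ.λ.1) (1 (λ.λ.1 0))) (λ.λ.1)
  [2] λ.(λ.λ.λ.λ.1) ((λ.λ.1) (λ.λ.1 0))
  [3] λ.λ.λ.λ.1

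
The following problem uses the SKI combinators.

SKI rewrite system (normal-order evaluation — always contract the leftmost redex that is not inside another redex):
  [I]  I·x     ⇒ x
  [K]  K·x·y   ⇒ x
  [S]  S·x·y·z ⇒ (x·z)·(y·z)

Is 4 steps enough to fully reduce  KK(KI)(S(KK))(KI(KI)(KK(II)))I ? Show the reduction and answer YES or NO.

Answer: YES — reaches normal form S(KK)I in 2 ≤ 4 steps

Working:
  start: KK(KI)(S(KK))(KI(KI)(KK(II)))I
  [1] K(S(KK))(KI(KI)(KK(II)))I
  [2] S(KK)I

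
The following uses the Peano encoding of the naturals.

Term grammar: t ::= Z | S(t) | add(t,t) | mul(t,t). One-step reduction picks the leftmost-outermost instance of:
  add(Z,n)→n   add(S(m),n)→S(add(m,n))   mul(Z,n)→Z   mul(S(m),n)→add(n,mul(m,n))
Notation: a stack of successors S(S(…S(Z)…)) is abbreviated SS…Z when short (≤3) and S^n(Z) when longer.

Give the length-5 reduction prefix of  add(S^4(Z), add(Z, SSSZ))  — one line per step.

Answer: after 5 steps: S(S(S(S(add(Z, SSSZ)))))

Derivation:
  start: add(S^4(Z), add(Z, SSSZ))
  [1] S(add(SSSZ, add(Z, SSSZ)))
  [2] S(S(add(SSZ, add(Z, SSSZ))))
  [3] S(S(S(add(SZ, add(Z, SSSZ)))))
  [4] S(S(S(S(add(Z, add(Z, SSSZ))))))
  [5] S(S(S(S(add(Z, SSSZ)))))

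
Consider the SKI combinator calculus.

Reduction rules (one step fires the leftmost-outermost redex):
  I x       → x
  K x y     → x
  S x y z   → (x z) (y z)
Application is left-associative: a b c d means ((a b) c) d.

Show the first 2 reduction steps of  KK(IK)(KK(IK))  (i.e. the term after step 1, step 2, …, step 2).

  start: KK(IK)(KK(IK))
  →1  K(KK(IK))
  →2  KK

Answer: after 2 steps: KK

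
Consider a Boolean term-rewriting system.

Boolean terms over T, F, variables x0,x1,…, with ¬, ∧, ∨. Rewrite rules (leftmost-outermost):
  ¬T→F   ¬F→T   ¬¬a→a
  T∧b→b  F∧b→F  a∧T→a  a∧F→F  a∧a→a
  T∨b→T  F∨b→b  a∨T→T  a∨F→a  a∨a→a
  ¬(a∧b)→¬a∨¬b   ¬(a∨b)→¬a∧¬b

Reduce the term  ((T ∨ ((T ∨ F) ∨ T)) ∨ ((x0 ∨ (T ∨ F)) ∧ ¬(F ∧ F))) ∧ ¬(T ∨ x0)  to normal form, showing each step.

  start: ((T ∨ ((T ∨ F) ∨ T)) ∨ ((x0 ∨ (T ∨ F)) ∧ ¬(F ∧ F))) ∧ ¬(T ∨ x0)
  [1] (T ∨ ((x0 ∨ (T ∨ F)) ∧ ¬(F ∧ F))) ∧ ¬(T ∨ x0)
  [2] T ∧ ¬(T ∨ x0)
  [3] ¬(T ∨ x0)
  [4] ¬T ∧ ¬x0
  [5] F ∧ ¬x0
  [6] F

Answer: normal form = F  (in 6 steps)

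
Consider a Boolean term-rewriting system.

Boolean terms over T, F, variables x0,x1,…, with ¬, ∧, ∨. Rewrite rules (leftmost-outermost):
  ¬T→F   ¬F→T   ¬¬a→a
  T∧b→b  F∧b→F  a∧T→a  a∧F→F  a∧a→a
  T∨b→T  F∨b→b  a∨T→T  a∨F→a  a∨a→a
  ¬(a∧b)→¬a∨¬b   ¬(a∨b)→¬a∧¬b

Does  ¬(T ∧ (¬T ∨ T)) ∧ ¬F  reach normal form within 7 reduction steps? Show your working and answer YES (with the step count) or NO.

  start: ¬(T ∧ (¬T ∨ T)) ∧ ¬F
  step 1: (¬T ∨ ¬(¬T ∨ T)) ∧ ¬F
  step 2: (F ∨ ¬(¬T ∨ T)) ∧ ¬F
  step 3: ¬(¬T ∨ T) ∧ ¬F
  step 4: (¬¬T ∧ ¬T) ∧ ¬F
  step 5: (T ∧ ¬T) ∧ ¬F
  step 6: ¬T ∧ ¬F
  step 7: F ∧ ¬F

Answer: NO — after 7 steps the term is F ∧ ¬F, not yet normal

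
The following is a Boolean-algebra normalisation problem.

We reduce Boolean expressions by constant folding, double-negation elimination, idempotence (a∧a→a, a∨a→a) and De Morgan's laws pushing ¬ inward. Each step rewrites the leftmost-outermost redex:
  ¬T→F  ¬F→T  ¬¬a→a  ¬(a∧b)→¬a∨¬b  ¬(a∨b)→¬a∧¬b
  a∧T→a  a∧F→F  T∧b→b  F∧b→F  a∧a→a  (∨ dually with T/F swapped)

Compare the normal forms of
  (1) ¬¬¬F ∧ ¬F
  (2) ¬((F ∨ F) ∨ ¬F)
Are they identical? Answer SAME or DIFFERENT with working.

Answer: DIFFERENT — A ⇓ T, B ⇓ F

Derivation:
Term A:
  start: ¬¬¬F ∧ ¬F
  [1] ¬F ∧ ¬F
  [2] ¬F
  [3] T

Term B:
  start: ¬((F ∨ F) ∨ ¬F)
  [1] ¬(F ∨ F) ∧ ¬¬F
  [2] (¬F ∧ ¬F) ∧ ¬¬F
  [3] ¬F ∧ ¬¬F
  [4] T ∧ ¬¬F
  [5] ¬¬F
  [6] F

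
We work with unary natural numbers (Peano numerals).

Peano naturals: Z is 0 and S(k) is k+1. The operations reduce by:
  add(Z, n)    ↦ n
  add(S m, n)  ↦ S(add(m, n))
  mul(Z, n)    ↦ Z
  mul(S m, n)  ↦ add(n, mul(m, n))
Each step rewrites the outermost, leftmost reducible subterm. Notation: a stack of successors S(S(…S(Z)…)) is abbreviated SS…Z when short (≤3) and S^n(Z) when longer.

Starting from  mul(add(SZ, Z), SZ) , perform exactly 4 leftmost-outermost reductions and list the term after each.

Answer: after 4 steps: S(mul(add(Z, Z), SZ))

Working:
  start: mul(add(SZ, Z), SZ)
  →1  mul(S(add(Z, Z)), SZ)
  →2  add(SZ, mul(add(Z, Z), SZ))
  →3  S(add(Z, mul(add(Z, Z), SZ)))
  →4  S(mul(add(Z, Z), SZ))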